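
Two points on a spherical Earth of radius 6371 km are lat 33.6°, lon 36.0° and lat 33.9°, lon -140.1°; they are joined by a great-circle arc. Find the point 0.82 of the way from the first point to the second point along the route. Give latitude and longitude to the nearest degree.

Write both endpoints as unit vectors p₁, p₂ with components (cos φ cos λ, cos φ sin λ, sin φ).
The central angle between the endpoints is δ = arccos(p₁·p₂) ≈ 1.962 rad (112.4°).
Interpolate at f = 0.82 with slerp weights a = sin((1−f)δ)/sin δ ≈ 0.374, b = sin(fδ)/sin δ ≈ 1.081.
p = a·p₁ + b·p₂ ≈ (-0.436, -0.392, 0.810); φ = arcsin(p_z) ≈ 54.08°, λ = atan2(p_y, p_x) ≈ -138.03°.

≈ lat 54°, lon -138°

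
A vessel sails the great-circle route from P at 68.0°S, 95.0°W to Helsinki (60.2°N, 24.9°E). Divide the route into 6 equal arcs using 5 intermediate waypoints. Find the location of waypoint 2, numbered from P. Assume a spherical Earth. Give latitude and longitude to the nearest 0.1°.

≈ 31.1°S, 32.2°W

The haversine formula gives a central angle δ ≈ 2.685 rad (153.8°) between the endpoints.
Interpolate at f = 2/6 with slerp weights a = sin((1−f)δ)/sin δ ≈ 2.212, b = sin(fδ)/sin δ ≈ 1.768.
p = a·p₁ + b·p₂ ≈ (0.725, -0.456, -0.517); φ = arcsin(p_z) ≈ -31.12°, λ = atan2(p_y, p_x) ≈ -32.16°.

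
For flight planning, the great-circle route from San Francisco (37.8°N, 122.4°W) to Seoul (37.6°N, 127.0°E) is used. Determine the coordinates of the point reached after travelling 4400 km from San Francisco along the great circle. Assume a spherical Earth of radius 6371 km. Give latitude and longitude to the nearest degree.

Convert each endpoint to a unit vector on the sphere (x = cos φ cos λ, y = cos φ sin λ, z = sin φ).
The central angle between the endpoints is δ = arccos(p₁·p₂) ≈ 1.416 rad (81.2°). The total great-circle distance is δ·R ≈ 1.416 × 6371 ≈ 9024 km, so the target fraction is f = 4400/9024 ≈ 0.488.
Interpolate at f ≈ 0.488 with slerp weights a = sin((1−f)δ)/sin δ ≈ 0.672, b = sin(fδ)/sin δ ≈ 0.645.
p = a·p₁ + b·p₂ ≈ (-0.592, -0.040, 0.805); φ = arcsin(p_z) ≈ 53.62°, λ = atan2(p_y, p_x) ≈ -176.11°.

≈ (54°N, 176°W)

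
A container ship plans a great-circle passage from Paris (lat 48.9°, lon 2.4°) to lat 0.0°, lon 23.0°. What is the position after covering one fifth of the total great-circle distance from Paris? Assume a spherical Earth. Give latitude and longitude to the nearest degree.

≈ lat 39°, lon 8°

Convert each endpoint to a unit vector on the sphere (x = cos φ cos λ, y = cos φ sin λ, z = sin φ).
The central angle between the endpoints is δ = arccos(p₁·p₂) ≈ 0.908 rad (52.0°).
Interpolate at f = 1/5 with slerp weights a = sin((1−f)δ)/sin δ ≈ 0.843, b = sin(fδ)/sin δ ≈ 0.229.
p = a·p₁ + b·p₂ ≈ (0.764, 0.113, 0.635); φ = arcsin(p_z) ≈ 39.42°, λ = atan2(p_y, p_x) ≈ 8.39°.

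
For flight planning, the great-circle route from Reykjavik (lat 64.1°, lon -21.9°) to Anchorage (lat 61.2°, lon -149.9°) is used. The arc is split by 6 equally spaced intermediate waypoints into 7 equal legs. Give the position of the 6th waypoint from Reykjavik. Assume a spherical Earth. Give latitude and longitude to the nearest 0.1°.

The haversine formula gives a central angle δ ≈ 0.852 rad (48.8°) between the endpoints.
Interpolate at f = 6/7 with slerp weights a = sin((1−f)δ)/sin δ ≈ 0.161, b = sin(fδ)/sin δ ≈ 0.886.
p = a·p₁ + b·p₂ ≈ (-0.304, -0.240, 0.922); φ = arcsin(p_z) ≈ 67.19°, λ = atan2(p_y, p_x) ≈ -141.66°.

≈ lat 67.2°, lon -141.7°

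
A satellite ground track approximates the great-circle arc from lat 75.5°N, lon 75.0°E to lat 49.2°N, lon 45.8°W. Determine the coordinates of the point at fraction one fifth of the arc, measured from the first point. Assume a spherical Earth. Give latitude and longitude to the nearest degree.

From cos δ = sin φ₁ sin φ₂ + cos φ₁ cos φ₂ cos Δλ, the central angle is δ ≈ 0.864 rad (49.5°).
Interpolate at f = 1/5 with slerp weights a = sin((1−f)δ)/sin δ ≈ 0.838, b = sin(fδ)/sin δ ≈ 0.226.
p = a·p₁ + b·p₂ ≈ (0.157, 0.097, 0.983); φ = arcsin(p_z) ≈ 79.35°, λ = atan2(p_y, p_x) ≈ 31.61°.

≈ lat 79°N, lon 32°E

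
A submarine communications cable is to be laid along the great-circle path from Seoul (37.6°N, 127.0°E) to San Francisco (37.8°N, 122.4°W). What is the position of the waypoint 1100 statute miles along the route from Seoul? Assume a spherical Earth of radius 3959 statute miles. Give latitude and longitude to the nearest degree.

≈ 47°N, 145°E

The haversine formula gives a central angle δ ≈ 1.416 rad (81.2°) between the endpoints. The total great-circle distance is δ·R ≈ 1.416 × 3959 ≈ 5608 mi, so the target fraction is f = 1100/5608 ≈ 0.196.
Interpolate at f ≈ 0.196 with slerp weights a = sin((1−f)δ)/sin δ ≈ 0.919, b = sin(fδ)/sin δ ≈ 0.278.
p = a·p₁ + b·p₂ ≈ (-0.556, 0.396, 0.731); φ = arcsin(p_z) ≈ 46.96°, λ = atan2(p_y, p_x) ≈ 144.51°.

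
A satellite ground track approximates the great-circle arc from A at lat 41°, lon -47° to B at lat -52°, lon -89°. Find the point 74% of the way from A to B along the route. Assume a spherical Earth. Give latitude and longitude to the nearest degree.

≈ lat -28°, lon -74°

Convert each endpoint to a unit vector on the sphere (x = cos φ cos λ, y = cos φ sin λ, z = sin φ).
The central angle between the endpoints is δ = arccos(p₁·p₂) ≈ 1.743 rad (99.9°).
Interpolate at f = 0.74 with slerp weights a = sin((1−f)δ)/sin δ ≈ 0.445, b = sin(fδ)/sin δ ≈ 0.975.
p = a·p₁ + b·p₂ ≈ (0.239, -0.846, -0.477); φ = arcsin(p_z) ≈ -28.49°, λ = atan2(p_y, p_x) ≈ -74.20°.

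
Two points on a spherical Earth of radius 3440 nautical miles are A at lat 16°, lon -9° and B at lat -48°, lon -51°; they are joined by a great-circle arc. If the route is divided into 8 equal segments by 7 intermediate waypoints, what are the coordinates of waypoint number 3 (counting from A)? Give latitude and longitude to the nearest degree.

The haversine formula gives a central angle δ ≈ 1.294 rad (74.1°) between the endpoints.
Interpolate at f = 3/8 with slerp weights a = sin((1−f)δ)/sin δ ≈ 0.752, b = sin(fδ)/sin δ ≈ 0.485.
p = a·p₁ + b·p₂ ≈ (0.918, -0.365, -0.153); φ = arcsin(p_z) ≈ -8.80°, λ = atan2(p_y, p_x) ≈ -21.69°.

≈ lat -9°, lon -22°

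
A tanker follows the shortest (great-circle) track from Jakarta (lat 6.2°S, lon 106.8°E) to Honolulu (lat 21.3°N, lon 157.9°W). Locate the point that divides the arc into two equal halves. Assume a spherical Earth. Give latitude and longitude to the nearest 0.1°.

≈ lat 11.1°N, lon 152.4°E

The haversine formula gives a central angle δ ≈ 1.696 rad (97.2°) between the endpoints.
Interpolate at f = 1/2 with slerp weights a = sin((1−f)δ)/sin δ ≈ 0.756, b = sin(fδ)/sin δ ≈ 0.756.
p = a·p₁ + b·p₂ ≈ (-0.870, 0.454, 0.193); φ = arcsin(p_z) ≈ 11.12°, λ = atan2(p_y, p_x) ≈ 152.41°.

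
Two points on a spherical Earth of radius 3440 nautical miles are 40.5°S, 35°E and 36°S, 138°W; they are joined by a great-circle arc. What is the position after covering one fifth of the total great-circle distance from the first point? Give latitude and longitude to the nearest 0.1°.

Write both endpoints as unit vectors p₁, p₂ with components (cos φ cos λ, cos φ sin λ, sin φ).
The central angle between the endpoints is δ = arccos(p₁·p₂) ≈ 1.802 rad (103.2°).
Interpolate at f = 1/5 with slerp weights a = sin((1−f)δ)/sin δ ≈ 1.019, b = sin(fδ)/sin δ ≈ 0.362.
p = a·p₁ + b·p₂ ≈ (0.417, 0.248, -0.874); φ = arcsin(p_z) ≈ -60.98°, λ = atan2(p_y, p_x) ≈ 30.78°.

≈ 61.0°S, 30.8°E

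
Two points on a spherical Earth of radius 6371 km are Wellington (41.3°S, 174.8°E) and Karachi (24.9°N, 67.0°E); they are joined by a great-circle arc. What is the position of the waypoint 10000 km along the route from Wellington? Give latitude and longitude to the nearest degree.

≈ 7°N, 91°E

From cos δ = sin φ₁ sin φ₂ + cos φ₁ cos φ₂ cos Δλ, the central angle is δ ≈ 2.079 rad (119.1°). The total great-circle distance is δ·R ≈ 2.079 × 6371 ≈ 13242 km, so the target fraction is f = 10000/13242 ≈ 0.755.
Interpolate at f ≈ 0.755 with slerp weights a = sin((1−f)δ)/sin δ ≈ 0.558, b = sin(fδ)/sin δ ≈ 1.144.
p = a·p₁ + b·p₂ ≈ (-0.012, 0.993, 0.114); φ = arcsin(p_z) ≈ 6.54°, λ = atan2(p_y, p_x) ≈ 90.67°.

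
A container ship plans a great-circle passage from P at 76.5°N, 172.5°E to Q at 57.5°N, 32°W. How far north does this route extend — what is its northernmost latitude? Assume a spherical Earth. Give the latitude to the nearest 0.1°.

≈ 85.8°N

The great circle lies in the plane with unit normal n̂ = (p₁ × p₂)/|p₁ × p₂|.
Here n̂_z ≈ +0.073; the vertex latitude is φ_max = arccos|n̂_z| ≈ 85.8°.
Check via Clairaut: cos φ_max = |cos φ₁| · sin C = cos(76.5°)·sin(18.3°) ≈ 0.073, again giving ≈ 85.8°.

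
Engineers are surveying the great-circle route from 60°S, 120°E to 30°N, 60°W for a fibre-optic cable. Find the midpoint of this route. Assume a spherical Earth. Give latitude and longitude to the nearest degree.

≈ 45°S, 60°W

Write both endpoints as unit vectors p₁, p₂ with components (cos φ cos λ, cos φ sin λ, sin φ).
The central angle between the endpoints is δ = arccos(p₁·p₂) ≈ 2.618 rad (150.0°).
Interpolate at f = 1/2 with slerp weights a = sin((1−f)δ)/sin δ ≈ 1.932, b = sin(fδ)/sin δ ≈ 1.932.
p = a·p₁ + b·p₂ ≈ (0.354, -0.612, -0.707); φ = arcsin(p_z) ≈ -45.00°, λ = atan2(p_y, p_x) ≈ -60.00°.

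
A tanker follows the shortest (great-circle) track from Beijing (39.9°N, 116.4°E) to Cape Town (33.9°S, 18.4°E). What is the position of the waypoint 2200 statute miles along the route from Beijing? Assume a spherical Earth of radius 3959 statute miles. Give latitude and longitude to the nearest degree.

≈ 23°N, 85°E

Write both endpoints as unit vectors p₁, p₂ with components (cos φ cos λ, cos φ sin λ, sin φ).
The central angle between the endpoints is δ = arccos(p₁·p₂) ≈ 2.034 rad (116.5°). The total great-circle distance is δ·R ≈ 2.034 × 3959 ≈ 8051 mi, so the target fraction is f = 2200/8051 ≈ 0.273.
Interpolate at f ≈ 0.273 with slerp weights a = sin((1−f)δ)/sin δ ≈ 1.113, b = sin(fδ)/sin δ ≈ 0.590.
p = a·p₁ + b·p₂ ≈ (0.085, 0.919, 0.385); φ = arcsin(p_z) ≈ 22.64°, λ = atan2(p_y, p_x) ≈ 84.73°.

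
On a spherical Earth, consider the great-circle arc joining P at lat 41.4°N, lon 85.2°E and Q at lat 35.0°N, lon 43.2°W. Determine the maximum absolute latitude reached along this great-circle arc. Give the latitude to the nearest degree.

The great circle lies in the plane with unit normal n̂ = (p₁ × p₂)/|p₁ × p₂|.
Here n̂_z ≈ -0.482; the vertex latitude is φ_max = arccos|n̂_z| ≈ 61.2°.

≈ 61°N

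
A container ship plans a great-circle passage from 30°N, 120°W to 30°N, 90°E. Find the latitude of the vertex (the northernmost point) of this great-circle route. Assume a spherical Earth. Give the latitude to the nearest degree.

The great circle lies in the plane with unit normal n̂ = (p₁ × p₂)/|p₁ × p₂|.
Here n̂_z ≈ -0.409; the vertex latitude is φ_max = arccos|n̂_z| ≈ 65.9°.
Check via Clairaut: cos φ_max = |cos φ₁| · sin C = cos(30.0°)·sin(28.2°) ≈ 0.409, again giving ≈ 65.9°.

≈ 66°N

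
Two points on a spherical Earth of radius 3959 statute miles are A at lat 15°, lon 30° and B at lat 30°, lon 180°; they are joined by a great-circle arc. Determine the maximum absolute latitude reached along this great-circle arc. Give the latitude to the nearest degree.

≈ 59°

The great circle lies in the plane with unit normal n̂ = (p₁ × p₂)/|p₁ × p₂|.
Here n̂_z ≈ +0.520; the vertex latitude is φ_max = arccos|n̂_z| ≈ 58.6°.
Check via Clairaut: cos φ_max = |cos φ₁| · sin C = cos(15.0°)·sin(32.6°) ≈ 0.520, again giving ≈ 58.6°.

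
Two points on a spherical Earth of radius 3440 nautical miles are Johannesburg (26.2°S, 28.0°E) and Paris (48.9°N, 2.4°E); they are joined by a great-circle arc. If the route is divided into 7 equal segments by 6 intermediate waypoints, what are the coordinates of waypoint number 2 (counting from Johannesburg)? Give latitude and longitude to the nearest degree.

Convert each endpoint to a unit vector on the sphere (x = cos φ cos λ, y = cos φ sin λ, z = sin φ).
The central angle between the endpoints is δ = arccos(p₁·p₂) ≈ 1.370 rad (78.5°).
Interpolate at f = 2/7 with slerp weights a = sin((1−f)δ)/sin δ ≈ 0.847, b = sin(fδ)/sin δ ≈ 0.389.
p = a·p₁ + b·p₂ ≈ (0.927, 0.367, -0.080); φ = arcsin(p_z) ≈ -4.61°, λ = atan2(p_y, p_x) ≈ 21.63°.

≈ 5°S, 22°E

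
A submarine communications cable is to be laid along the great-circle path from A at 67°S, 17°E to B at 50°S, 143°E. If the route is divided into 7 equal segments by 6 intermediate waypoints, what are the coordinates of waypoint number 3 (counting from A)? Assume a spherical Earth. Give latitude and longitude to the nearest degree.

From cos δ = sin φ₁ sin φ₂ + cos φ₁ cos φ₂ cos Δλ, the central angle is δ ≈ 0.979 rad (56.1°).
Interpolate at f = 3/7 with slerp weights a = sin((1−f)δ)/sin δ ≈ 0.640, b = sin(fδ)/sin δ ≈ 0.491.
p = a·p₁ + b·p₂ ≈ (-0.013, 0.263, -0.965); φ = arcsin(p_z) ≈ -74.74°, λ = atan2(p_y, p_x) ≈ 92.84°.

≈ 75°S, 93°E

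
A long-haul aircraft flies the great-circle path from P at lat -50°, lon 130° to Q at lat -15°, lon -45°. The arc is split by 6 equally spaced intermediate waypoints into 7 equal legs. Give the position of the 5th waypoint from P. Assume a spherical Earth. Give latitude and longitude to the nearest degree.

Convert each endpoint to a unit vector on the sphere (x = cos φ cos λ, y = cos φ sin λ, z = sin φ).
The central angle between the endpoints is δ = arccos(p₁·p₂) ≈ 2.005 rad (114.9°).
Interpolate at f = 5/7 with slerp weights a = sin((1−f)δ)/sin δ ≈ 0.597, b = sin(fδ)/sin δ ≈ 1.091.
p = a·p₁ + b·p₂ ≈ (0.499, -0.451, -0.740); φ = arcsin(p_z) ≈ -47.73°, λ = atan2(p_y, p_x) ≈ -42.15°.

≈ lat -48°, lon -42°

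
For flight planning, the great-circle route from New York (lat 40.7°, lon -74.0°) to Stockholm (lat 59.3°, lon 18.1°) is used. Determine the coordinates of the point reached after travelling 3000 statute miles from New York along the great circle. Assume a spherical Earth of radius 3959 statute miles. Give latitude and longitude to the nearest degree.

≈ lat 62°, lon -9°

From cos δ = sin φ₁ sin φ₂ + cos φ₁ cos φ₂ cos Δλ, the central angle is δ ≈ 0.993 rad (56.9°). The total great-circle distance is δ·R ≈ 0.993 × 3959 ≈ 3930 mi, so the target fraction is f = 3000/3930 ≈ 0.763.
Interpolate at f ≈ 0.763 with slerp weights a = sin((1−f)δ)/sin δ ≈ 0.278, b = sin(fδ)/sin δ ≈ 0.821.
p = a·p₁ + b·p₂ ≈ (0.456, -0.072, 0.887); φ = arcsin(p_z) ≈ 62.48°, λ = atan2(p_y, p_x) ≈ -9.00°.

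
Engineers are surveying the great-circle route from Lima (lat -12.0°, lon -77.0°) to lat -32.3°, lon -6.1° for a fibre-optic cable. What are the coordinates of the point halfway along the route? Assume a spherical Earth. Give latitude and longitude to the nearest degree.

≈ lat -27°, lon -45°

Write both endpoints as unit vectors p₁, p₂ with components (cos φ cos λ, cos φ sin λ, sin φ).
The central angle between the endpoints is δ = arccos(p₁·p₂) ≈ 1.179 rad (67.6°).
Interpolate at f = 1/2 with slerp weights a = sin((1−f)δ)/sin δ ≈ 0.602, b = sin(fδ)/sin δ ≈ 0.602.
p = a·p₁ + b·p₂ ≈ (0.638, -0.627, -0.447); φ = arcsin(p_z) ≈ -26.52°, λ = atan2(p_y, p_x) ≈ -44.52°.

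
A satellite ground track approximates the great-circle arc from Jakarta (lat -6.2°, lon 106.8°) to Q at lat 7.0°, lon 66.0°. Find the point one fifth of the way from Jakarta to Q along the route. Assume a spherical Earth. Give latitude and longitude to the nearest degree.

≈ lat -4°, lon 99°

The haversine formula gives a central angle δ ≈ 0.747 rad (42.8°) between the endpoints.
Interpolate at f = 1/5 with slerp weights a = sin((1−f)δ)/sin δ ≈ 0.828, b = sin(fδ)/sin δ ≈ 0.219.
p = a·p₁ + b·p₂ ≈ (-0.150, 0.987, -0.063); φ = arcsin(p_z) ≈ -3.60°, λ = atan2(p_y, p_x) ≈ 98.62°.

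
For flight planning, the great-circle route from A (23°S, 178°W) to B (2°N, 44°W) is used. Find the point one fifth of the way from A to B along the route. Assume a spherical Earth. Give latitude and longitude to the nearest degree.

≈ (29°S, 150°W)

Convert each endpoint to a unit vector on the sphere (x = cos φ cos λ, y = cos φ sin λ, z = sin φ).
The central angle between the endpoints is δ = arccos(p₁·p₂) ≈ 2.282 rad (130.7°).
Interpolate at f = 1/5 with slerp weights a = sin((1−f)δ)/sin δ ≈ 1.277, b = sin(fδ)/sin δ ≈ 0.582.
p = a·p₁ + b·p₂ ≈ (-0.757, -0.445, -0.479); φ = arcsin(p_z) ≈ -28.61°, λ = atan2(p_y, p_x) ≈ -149.55°.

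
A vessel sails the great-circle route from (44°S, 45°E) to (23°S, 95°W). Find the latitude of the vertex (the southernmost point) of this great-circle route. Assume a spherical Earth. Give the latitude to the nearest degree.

The great circle lies in the plane with unit normal n̂ = (p₁ × p₂)/|p₁ × p₂|.
Here n̂_z ≈ -0.438; the vertex latitude is φ_max = arccos|n̂_z| ≈ 64.0°.
Check via Clairaut: cos φ_max = |cos φ₁| · sin C = cos(44.0°)·sin(142.5°) ≈ 0.438, again giving ≈ 64.0°.

≈ 64°S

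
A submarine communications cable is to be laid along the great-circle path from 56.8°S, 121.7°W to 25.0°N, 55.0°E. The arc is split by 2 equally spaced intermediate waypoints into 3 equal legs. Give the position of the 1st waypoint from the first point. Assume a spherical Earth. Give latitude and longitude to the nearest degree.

≈ 73°S, 43°E

Write both endpoints as unit vectors p₁, p₂ with components (cos φ cos λ, cos φ sin λ, sin φ).
The central angle between the endpoints is δ = arccos(p₁·p₂) ≈ 2.585 rad (148.1°).
Interpolate at f = 1/3 with slerp weights a = sin((1−f)δ)/sin δ ≈ 1.871, b = sin(fδ)/sin δ ≈ 1.437.
p = a·p₁ + b·p₂ ≈ (0.208, 0.195, -0.958); φ = arcsin(p_z) ≈ -73.42°, λ = atan2(p_y, p_x) ≈ 43.08°.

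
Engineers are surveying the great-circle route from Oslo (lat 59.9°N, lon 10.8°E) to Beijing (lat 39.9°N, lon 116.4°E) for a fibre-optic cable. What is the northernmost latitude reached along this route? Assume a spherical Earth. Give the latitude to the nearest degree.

The great circle lies in the plane with unit normal n̂ = (p₁ × p₂)/|p₁ × p₂|.
Here n̂_z ≈ +0.415; the vertex latitude is φ_max = arccos|n̂_z| ≈ 65.5°.

≈ 65°N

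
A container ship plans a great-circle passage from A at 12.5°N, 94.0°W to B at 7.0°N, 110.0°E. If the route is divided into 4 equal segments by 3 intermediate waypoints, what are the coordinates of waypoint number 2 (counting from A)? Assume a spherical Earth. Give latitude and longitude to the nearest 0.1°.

≈ 39.6°N, 174.2°W

Convert each endpoint to a unit vector on the sphere (x = cos φ cos λ, y = cos φ sin λ, z = sin φ).
The central angle between the endpoints is δ = arccos(p₁·p₂) ≈ 2.604 rad (149.2°).
Interpolate at f = 2/4 with slerp weights a = sin((1−f)δ)/sin δ ≈ 1.882, b = sin(fδ)/sin δ ≈ 1.882.
p = a·p₁ + b·p₂ ≈ (-0.767, -0.078, 0.637); φ = arcsin(p_z) ≈ 39.55°, λ = atan2(p_y, p_x) ≈ -174.22°.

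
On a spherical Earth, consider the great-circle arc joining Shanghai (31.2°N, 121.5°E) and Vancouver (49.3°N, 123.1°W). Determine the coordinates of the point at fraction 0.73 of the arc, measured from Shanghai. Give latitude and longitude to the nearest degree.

≈ 59°N, 157°W

Write both endpoints as unit vectors p₁, p₂ with components (cos φ cos λ, cos φ sin λ, sin φ).
The central angle between the endpoints is δ = arccos(p₁·p₂) ≈ 1.417 rad (81.2°).
Interpolate at f = 0.73 with slerp weights a = sin((1−f)δ)/sin δ ≈ 0.378, b = sin(fδ)/sin δ ≈ 0.870.
p = a·p₁ + b·p₂ ≈ (-0.479, -0.200, 0.855); φ = arcsin(p_z) ≈ 58.77°, λ = atan2(p_y, p_x) ≈ -157.35°.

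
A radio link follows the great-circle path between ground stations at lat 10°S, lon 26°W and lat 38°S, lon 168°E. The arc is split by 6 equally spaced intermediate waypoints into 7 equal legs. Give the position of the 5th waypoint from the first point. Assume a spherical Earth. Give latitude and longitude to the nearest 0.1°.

≈ lat 70.6°S, lon 157.4°W

Convert each endpoint to a unit vector on the sphere (x = cos φ cos λ, y = cos φ sin λ, z = sin φ).
The central angle between the endpoints is δ = arccos(p₁·p₂) ≈ 2.273 rad (130.2°).
Interpolate at f = 5/7 with slerp weights a = sin((1−f)δ)/sin δ ≈ 0.792, b = sin(fδ)/sin δ ≈ 1.308.
p = a·p₁ + b·p₂ ≈ (-0.307, -0.128, -0.943); φ = arcsin(p_z) ≈ -70.57°, λ = atan2(p_y, p_x) ≈ -157.42°.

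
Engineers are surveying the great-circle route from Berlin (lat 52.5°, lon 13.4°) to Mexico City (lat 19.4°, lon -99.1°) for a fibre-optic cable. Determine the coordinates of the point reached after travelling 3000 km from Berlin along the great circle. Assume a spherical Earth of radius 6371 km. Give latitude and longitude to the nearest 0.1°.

≈ lat 57.4°, lon -33.8°

Convert each endpoint to a unit vector on the sphere (x = cos φ cos λ, y = cos φ sin λ, z = sin φ).
The central angle between the endpoints is δ = arccos(p₁·p₂) ≈ 1.527 rad (87.5°). The total great-circle distance is δ·R ≈ 1.527 × 6371 ≈ 9728 km, so the target fraction is f = 3000/9728 ≈ 0.308.
Interpolate at f ≈ 0.308 with slerp weights a = sin((1−f)δ)/sin δ ≈ 0.871, b = sin(fδ)/sin δ ≈ 0.454.
p = a·p₁ + b·p₂ ≈ (0.448, -0.300, 0.842); φ = arcsin(p_z) ≈ 57.36°, λ = atan2(p_y, p_x) ≈ -33.80°.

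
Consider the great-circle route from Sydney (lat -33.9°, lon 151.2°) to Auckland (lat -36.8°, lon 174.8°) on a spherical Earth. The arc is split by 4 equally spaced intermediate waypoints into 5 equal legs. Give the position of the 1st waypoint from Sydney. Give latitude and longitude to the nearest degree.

≈ lat -35°, lon 156°

Write both endpoints as unit vectors p₁, p₂ with components (cos φ cos λ, cos φ sin λ, sin φ).
The central angle between the endpoints is δ = arccos(p₁·p₂) ≈ 0.339 rad (19.4°).
Interpolate at f = 1/5 with slerp weights a = sin((1−f)δ)/sin δ ≈ 0.806, b = sin(fδ)/sin δ ≈ 0.204.
p = a·p₁ + b·p₂ ≈ (-0.748, 0.337, -0.571); φ = arcsin(p_z) ≈ -34.84°, λ = atan2(p_y, p_x) ≈ 155.76°.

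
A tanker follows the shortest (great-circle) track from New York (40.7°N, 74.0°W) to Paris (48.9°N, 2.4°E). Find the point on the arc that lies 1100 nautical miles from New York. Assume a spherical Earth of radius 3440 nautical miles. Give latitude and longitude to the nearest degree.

Convert each endpoint to a unit vector on the sphere (x = cos φ cos λ, y = cos φ sin λ, z = sin φ).
The central angle between the endpoints is δ = arccos(p₁·p₂) ≈ 0.917 rad (52.5°). The total great-circle distance is δ·R ≈ 0.917 × 3440 ≈ 3153 nmi, so the target fraction is f = 1100/3153 ≈ 0.349.
Interpolate at f ≈ 0.349 with slerp weights a = sin((1−f)δ)/sin δ ≈ 0.708, b = sin(fδ)/sin δ ≈ 0.396.
p = a·p₁ + b·p₂ ≈ (0.408, -0.505, 0.760); φ = arcsin(p_z) ≈ 49.50°, λ = atan2(p_y, p_x) ≈ -51.06°.

≈ 49°N, 51°W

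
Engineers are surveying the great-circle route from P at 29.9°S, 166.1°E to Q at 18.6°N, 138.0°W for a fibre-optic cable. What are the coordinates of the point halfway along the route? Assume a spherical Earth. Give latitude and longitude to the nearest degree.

≈ 6°S, 165°W

Write both endpoints as unit vectors p₁, p₂ with components (cos φ cos λ, cos φ sin λ, sin φ).
The central angle between the endpoints is δ = arccos(p₁·p₂) ≈ 1.264 rad (72.4°).
Interpolate at f = 1/2 with slerp weights a = sin((1−f)δ)/sin δ ≈ 0.620, b = sin(fδ)/sin δ ≈ 0.620.
p = a·p₁ + b·p₂ ≈ (-0.958, -0.264, -0.111); φ = arcsin(p_z) ≈ -6.39°, λ = atan2(p_y, p_x) ≈ -164.60°.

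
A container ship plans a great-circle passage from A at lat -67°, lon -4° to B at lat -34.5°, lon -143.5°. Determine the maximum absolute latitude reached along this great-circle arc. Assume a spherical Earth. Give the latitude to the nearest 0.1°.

≈ -77.4°

The great circle lies in the plane with unit normal n̂ = (p₁ × p₂)/|p₁ × p₂|.
Here n̂_z ≈ -0.218; the vertex latitude is φ_max = arccos|n̂_z| ≈ 77.4°.
Check via Clairaut: cos φ_max = |cos φ₁| · sin C = cos(67.0°)·sin(146.2°) ≈ 0.218, again giving ≈ 77.4°.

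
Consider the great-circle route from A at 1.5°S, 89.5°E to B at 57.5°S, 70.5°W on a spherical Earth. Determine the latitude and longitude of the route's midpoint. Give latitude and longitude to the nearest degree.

Convert each endpoint to a unit vector on the sphere (x = cos φ cos λ, y = cos φ sin λ, z = sin φ).
The central angle between the endpoints is δ = arccos(p₁·p₂) ≈ 2.074 rad (118.9°).
Interpolate at f = 1/2 with slerp weights a = sin((1−f)δ)/sin δ ≈ 0.983, b = sin(fδ)/sin δ ≈ 0.983.
p = a·p₁ + b·p₂ ≈ (0.185, 0.485, -0.855); φ = arcsin(p_z) ≈ -58.74°, λ = atan2(p_y, p_x) ≈ 69.12°.

≈ 59°S, 69°E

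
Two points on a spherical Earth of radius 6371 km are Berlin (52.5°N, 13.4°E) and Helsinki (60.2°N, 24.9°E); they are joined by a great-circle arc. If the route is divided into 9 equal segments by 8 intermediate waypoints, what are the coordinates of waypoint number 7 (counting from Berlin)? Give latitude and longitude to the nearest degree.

≈ 59°N, 22°E

Convert each endpoint to a unit vector on the sphere (x = cos φ cos λ, y = cos φ sin λ, z = sin φ).
The central angle between the endpoints is δ = arccos(p₁·p₂) ≈ 0.174 rad (10.0°).
Interpolate at f = 7/9 with slerp weights a = sin((1−f)δ)/sin δ ≈ 0.223, b = sin(fδ)/sin δ ≈ 0.779.
p = a·p₁ + b·p₂ ≈ (0.484, 0.195, 0.853); φ = arcsin(p_z) ≈ 58.59°, λ = atan2(p_y, p_x) ≈ 21.92°.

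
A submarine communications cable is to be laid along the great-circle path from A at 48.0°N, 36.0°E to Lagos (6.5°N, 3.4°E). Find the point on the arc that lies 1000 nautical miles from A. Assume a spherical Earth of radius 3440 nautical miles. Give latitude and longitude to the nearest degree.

Write both endpoints as unit vectors p₁, p₂ with components (cos φ cos λ, cos φ sin λ, sin φ).
The central angle between the endpoints is δ = arccos(p₁·p₂) ≈ 0.871 rad (49.9°). The total great-circle distance is δ·R ≈ 0.871 × 3440 ≈ 2996 nmi, so the target fraction is f = 1000/2996 ≈ 0.334.
Interpolate at f ≈ 0.334 with slerp weights a = sin((1−f)δ)/sin δ ≈ 0.717, b = sin(fδ)/sin δ ≈ 0.375.
p = a·p₁ + b·p₂ ≈ (0.760, 0.304, 0.575); φ = arcsin(p_z) ≈ 35.10°, λ = atan2(p_y, p_x) ≈ 21.81°.

≈ 35°N, 22°E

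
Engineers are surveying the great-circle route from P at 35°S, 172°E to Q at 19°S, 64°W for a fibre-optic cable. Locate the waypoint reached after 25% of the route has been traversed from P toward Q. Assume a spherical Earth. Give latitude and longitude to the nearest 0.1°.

≈ 46.6°S, 156.8°W

Write both endpoints as unit vectors p₁, p₂ with components (cos φ cos λ, cos φ sin λ, sin φ).
The central angle between the endpoints is δ = arccos(p₁·p₂) ≈ 1.820 rad (104.3°).
Interpolate at f = 0.25 with slerp weights a = sin((1−f)δ)/sin δ ≈ 1.010, b = sin(fδ)/sin δ ≈ 0.453.
p = a·p₁ + b·p₂ ≈ (-0.631, -0.270, -0.727); φ = arcsin(p_z) ≈ -46.63°, λ = atan2(p_y, p_x) ≈ -156.83°.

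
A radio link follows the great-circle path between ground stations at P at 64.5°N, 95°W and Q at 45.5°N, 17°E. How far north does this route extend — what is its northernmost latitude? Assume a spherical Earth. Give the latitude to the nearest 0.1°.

≈ 70.7°N

The great circle lies in the plane with unit normal n̂ = (p₁ × p₂)/|p₁ × p₂|.
Here n̂_z ≈ +0.330; the vertex latitude is φ_max = arccos|n̂_z| ≈ 70.7°.
Check via Clairaut: cos φ_max = |cos φ₁| · sin C = cos(64.5°)·sin(50.1°) ≈ 0.330, again giving ≈ 70.7°.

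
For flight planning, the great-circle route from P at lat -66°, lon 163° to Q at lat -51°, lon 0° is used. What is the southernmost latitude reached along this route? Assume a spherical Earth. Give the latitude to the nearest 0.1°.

The great circle lies in the plane with unit normal n̂ = (p₁ × p₂)/|p₁ × p₂|.
Here n̂_z ≈ -0.085; the vertex latitude is φ_max = arccos|n̂_z| ≈ 85.2°.
Check via Clairaut: cos φ_max = |cos φ₁| · sin C = cos(66.0°)·sin(168.0°) ≈ 0.085, again giving ≈ 85.2°.

≈ -85.2°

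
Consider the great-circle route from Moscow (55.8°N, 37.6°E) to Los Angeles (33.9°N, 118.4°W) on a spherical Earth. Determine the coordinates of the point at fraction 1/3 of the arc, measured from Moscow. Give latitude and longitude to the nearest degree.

≈ 79°N, 19°W

From cos δ = sin φ₁ sin φ₂ + cos φ₁ cos φ₂ cos Δλ, the central angle is δ ≈ 1.536 rad (88.0°).
Interpolate at f = 1/3 with slerp weights a = sin((1−f)δ)/sin δ ≈ 0.855, b = sin(fδ)/sin δ ≈ 0.490.
p = a·p₁ + b·p₂ ≈ (0.187, -0.065, 0.980); φ = arcsin(p_z) ≈ 78.58°, λ = atan2(p_y, p_x) ≈ -19.09°.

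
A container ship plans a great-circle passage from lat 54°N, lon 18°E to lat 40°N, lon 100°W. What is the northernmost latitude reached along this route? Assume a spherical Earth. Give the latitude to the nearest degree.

≈ 65°N

The great circle lies in the plane with unit normal n̂ = (p₁ × p₂)/|p₁ × p₂|.
Here n̂_z ≈ -0.418; the vertex latitude is φ_max = arccos|n̂_z| ≈ 65.3°.
Check via Clairaut: cos φ_max = |cos φ₁| · sin C = cos(54.0°)·sin(45.3°) ≈ 0.418, again giving ≈ 65.3°.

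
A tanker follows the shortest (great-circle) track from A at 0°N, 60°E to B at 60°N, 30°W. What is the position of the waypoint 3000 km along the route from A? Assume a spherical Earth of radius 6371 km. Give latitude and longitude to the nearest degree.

≈ 23°N, 46°E

Write both endpoints as unit vectors p₁, p₂ with components (cos φ cos λ, cos φ sin λ, sin φ).
The central angle between the endpoints is δ = arccos(p₁·p₂) ≈ 1.571 rad (90.0°). The total great-circle distance is δ·R ≈ 1.571 × 6371 ≈ 10008 km, so the target fraction is f = 3000/10008 ≈ 0.300.
Interpolate at f ≈ 0.300 with slerp weights a = sin((1−f)δ)/sin δ ≈ 0.891, b = sin(fδ)/sin δ ≈ 0.454.
p = a·p₁ + b·p₂ ≈ (0.642, 0.658, 0.393); φ = arcsin(p_z) ≈ 23.13°, λ = atan2(p_y, p_x) ≈ 45.72°.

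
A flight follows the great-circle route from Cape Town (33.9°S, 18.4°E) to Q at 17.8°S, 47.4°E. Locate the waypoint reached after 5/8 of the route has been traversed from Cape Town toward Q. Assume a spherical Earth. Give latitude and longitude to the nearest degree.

Write both endpoints as unit vectors p₁, p₂ with components (cos φ cos λ, cos φ sin λ, sin φ).
The central angle between the endpoints is δ = arccos(p₁·p₂) ≈ 0.532 rad (30.5°).
Interpolate at f = 5/8 with slerp weights a = sin((1−f)δ)/sin δ ≈ 0.391, b = sin(fδ)/sin δ ≈ 0.643.
p = a·p₁ + b·p₂ ≈ (0.722, 0.553, -0.415); φ = arcsin(p_z) ≈ -24.50°, λ = atan2(p_y, p_x) ≈ 37.45°.

≈ 24°S, 37°E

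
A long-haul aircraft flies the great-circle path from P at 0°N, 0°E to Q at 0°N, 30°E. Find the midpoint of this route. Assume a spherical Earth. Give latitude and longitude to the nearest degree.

≈ 0°N, 15°E

From cos δ = sin φ₁ sin φ₂ + cos φ₁ cos φ₂ cos Δλ, the central angle is δ ≈ 0.524 rad (30.0°).
Interpolate at f = 1/2 with slerp weights a = sin((1−f)δ)/sin δ ≈ 0.518, b = sin(fδ)/sin δ ≈ 0.518.
p = a·p₁ + b·p₂ ≈ (0.966, 0.259, 0.000); φ = arcsin(p_z) ≈ 0.00°, λ = atan2(p_y, p_x) ≈ 15.00°.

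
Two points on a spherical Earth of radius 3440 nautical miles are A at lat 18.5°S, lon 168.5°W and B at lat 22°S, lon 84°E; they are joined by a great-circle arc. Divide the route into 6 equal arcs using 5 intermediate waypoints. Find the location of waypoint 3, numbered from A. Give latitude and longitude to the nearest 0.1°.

≈ lat 32.0°S, lon 138.6°E

Write both endpoints as unit vectors p₁, p₂ with components (cos φ cos λ, cos φ sin λ, sin φ).
The central angle between the endpoints is δ = arccos(p₁·p₂) ≈ 1.717 rad (98.4°).
Interpolate at f = 3/6 with slerp weights a = sin((1−f)δ)/sin δ ≈ 0.765, b = sin(fδ)/sin δ ≈ 0.765.
p = a·p₁ + b·p₂ ≈ (-0.637, 0.561, -0.529); φ = arcsin(p_z) ≈ -31.96°, λ = atan2(p_y, p_x) ≈ 138.63°.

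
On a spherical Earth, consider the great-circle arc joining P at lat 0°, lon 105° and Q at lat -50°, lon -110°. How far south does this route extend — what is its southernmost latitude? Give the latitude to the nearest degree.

The great circle lies in the plane with unit normal n̂ = (p₁ × p₂)/|p₁ × p₂|.
Here n̂_z ≈ +0.434; the vertex latitude is φ_max = arccos|n̂_z| ≈ 64.3°.
Check via Clairaut: cos φ_max = |cos φ₁| · sin C = cos(0.0°)·sin(154.3°) ≈ 0.434, again giving ≈ 64.3°.

≈ -64°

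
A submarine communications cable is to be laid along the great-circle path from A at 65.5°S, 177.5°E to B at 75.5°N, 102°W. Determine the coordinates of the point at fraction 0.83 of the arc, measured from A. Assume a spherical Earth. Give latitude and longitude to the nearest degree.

≈ 54°N, 139°W

Convert each endpoint to a unit vector on the sphere (x = cos φ cos λ, y = cos φ sin λ, z = sin φ).
The central angle between the endpoints is δ = arccos(p₁·p₂) ≈ 2.614 rad (149.8°).
Interpolate at f = 0.83 with slerp weights a = sin((1−f)δ)/sin δ ≈ 0.853, b = sin(fδ)/sin δ ≈ 1.640.
p = a·p₁ + b·p₂ ≈ (-0.439, -0.386, 0.811); φ = arcsin(p_z) ≈ 54.22°, λ = atan2(p_y, p_x) ≈ -138.65°.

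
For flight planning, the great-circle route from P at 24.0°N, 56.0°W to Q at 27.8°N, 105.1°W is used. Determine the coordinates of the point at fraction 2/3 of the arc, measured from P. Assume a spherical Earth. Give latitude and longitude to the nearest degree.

≈ 29°N, 88°W

From cos δ = sin φ₁ sin φ₂ + cos φ₁ cos φ₂ cos Δλ, the central angle is δ ≈ 0.769 rad (44.0°).
Interpolate at f = 2/3 with slerp weights a = sin((1−f)δ)/sin δ ≈ 0.365, b = sin(fδ)/sin δ ≈ 0.705.
p = a·p₁ + b·p₂ ≈ (0.024, -0.878, 0.477); φ = arcsin(p_z) ≈ 28.50°, λ = atan2(p_y, p_x) ≈ -88.45°.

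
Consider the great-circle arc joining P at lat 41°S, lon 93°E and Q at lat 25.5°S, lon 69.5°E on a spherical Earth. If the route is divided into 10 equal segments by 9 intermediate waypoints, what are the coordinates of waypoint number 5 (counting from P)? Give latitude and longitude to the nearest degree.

≈ lat 34°S, lon 80°E

Convert each endpoint to a unit vector on the sphere (x = cos φ cos λ, y = cos φ sin λ, z = sin φ).
The central angle between the endpoints is δ = arccos(p₁·p₂) ≈ 0.434 rad (24.9°).
Interpolate at f = 5/10 with slerp weights a = sin((1−f)δ)/sin δ ≈ 0.512, b = sin(fδ)/sin δ ≈ 0.512.
p = a·p₁ + b·p₂ ≈ (0.142, 0.819, -0.556); φ = arcsin(p_z) ≈ -33.80°, λ = atan2(p_y, p_x) ≈ 80.19°.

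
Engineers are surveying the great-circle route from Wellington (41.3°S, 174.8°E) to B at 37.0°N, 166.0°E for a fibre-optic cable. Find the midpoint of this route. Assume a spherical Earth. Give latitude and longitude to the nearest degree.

The haversine formula gives a central angle δ ≈ 1.374 rad (78.7°) between the endpoints.
Interpolate at f = 1/2 with slerp weights a = sin((1−f)δ)/sin δ ≈ 0.647, b = sin(fδ)/sin δ ≈ 0.647.
p = a·p₁ + b·p₂ ≈ (-0.985, 0.169, -0.038); φ = arcsin(p_z) ≈ -2.16°, λ = atan2(p_y, p_x) ≈ 170.27°.

≈ 2°S, 170°E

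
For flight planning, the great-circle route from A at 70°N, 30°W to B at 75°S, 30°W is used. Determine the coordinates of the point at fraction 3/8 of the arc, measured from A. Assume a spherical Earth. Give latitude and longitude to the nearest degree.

Write both endpoints as unit vectors p₁, p₂ with components (cos φ cos λ, cos φ sin λ, sin φ).
The central angle between the endpoints is δ = arccos(p₁·p₂) ≈ 2.531 rad (145.0°).
Interpolate at f = 3/8 with slerp weights a = sin((1−f)δ)/sin δ ≈ 1.743, b = sin(fδ)/sin δ ≈ 1.417.
p = a·p₁ + b·p₂ ≈ (0.834, -0.482, 0.269); φ = arcsin(p_z) ≈ 15.63°, λ = atan2(p_y, p_x) ≈ -30.00°.

≈ 16°N, 30°W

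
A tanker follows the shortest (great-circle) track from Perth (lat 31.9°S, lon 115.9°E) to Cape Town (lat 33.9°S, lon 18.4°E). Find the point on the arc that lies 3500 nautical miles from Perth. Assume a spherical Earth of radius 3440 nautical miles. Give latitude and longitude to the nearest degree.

Write both endpoints as unit vectors p₁, p₂ with components (cos φ cos λ, cos φ sin λ, sin φ).
The central angle between the endpoints is δ = arccos(p₁·p₂) ≈ 1.367 rad (78.3°). The total great-circle distance is δ·R ≈ 1.367 × 3440 ≈ 4701 nmi, so the target fraction is f = 3500/4701 ≈ 0.744.
Interpolate at f ≈ 0.744 with slerp weights a = sin((1−f)δ)/sin δ ≈ 0.349, b = sin(fδ)/sin δ ≈ 0.869.
p = a·p₁ + b·p₂ ≈ (0.555, 0.494, -0.669); φ = arcsin(p_z) ≈ -42.01°, λ = atan2(p_y, p_x) ≈ 41.71°.

≈ lat 42°S, lon 42°E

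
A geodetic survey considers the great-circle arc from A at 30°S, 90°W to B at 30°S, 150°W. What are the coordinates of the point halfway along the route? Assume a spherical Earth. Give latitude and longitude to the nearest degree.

≈ 34°S, 120°W

Convert each endpoint to a unit vector on the sphere (x = cos φ cos λ, y = cos φ sin λ, z = sin φ).
The central angle between the endpoints is δ = arccos(p₁·p₂) ≈ 0.896 rad (51.3°).
Interpolate at f = 1/2 with slerp weights a = sin((1−f)δ)/sin δ ≈ 0.555, b = sin(fδ)/sin δ ≈ 0.555.
p = a·p₁ + b·p₂ ≈ (-0.416, -0.721, -0.555); φ = arcsin(p_z) ≈ -33.69°, λ = atan2(p_y, p_x) ≈ -120.00°.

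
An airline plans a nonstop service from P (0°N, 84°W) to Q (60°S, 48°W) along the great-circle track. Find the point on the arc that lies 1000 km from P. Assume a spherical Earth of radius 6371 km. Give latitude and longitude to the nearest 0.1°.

Write both endpoints as unit vectors p₁, p₂ with components (cos φ cos λ, cos φ sin λ, sin φ).
The central angle between the endpoints is δ = arccos(p₁·p₂) ≈ 1.154 rad (66.1°). The total great-circle distance is δ·R ≈ 1.154 × 6371 ≈ 7354 km, so the target fraction is f = 1000/7354 ≈ 0.136.
Interpolate at f ≈ 0.136 with slerp weights a = sin((1−f)δ)/sin δ ≈ 0.919, b = sin(fδ)/sin δ ≈ 0.171.
p = a·p₁ + b·p₂ ≈ (0.153, -0.977, -0.148); φ = arcsin(p_z) ≈ -8.51°, λ = atan2(p_y, p_x) ≈ -81.09°.

≈ (8.5°S, 81.1°W)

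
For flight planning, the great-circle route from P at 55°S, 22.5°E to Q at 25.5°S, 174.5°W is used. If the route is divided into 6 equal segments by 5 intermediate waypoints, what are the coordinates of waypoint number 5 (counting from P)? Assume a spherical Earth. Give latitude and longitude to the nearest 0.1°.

Write both endpoints as unit vectors p₁, p₂ with components (cos φ cos λ, cos φ sin λ, sin φ).
The central angle between the endpoints is δ = arccos(p₁·p₂) ≈ 1.714 rad (98.2°).
Interpolate at f = 5/6 with slerp weights a = sin((1−f)δ)/sin δ ≈ 0.285, b = sin(fδ)/sin δ ≈ 1.000.
p = a·p₁ + b·p₂ ≈ (-0.748, -0.024, -0.664); φ = arcsin(p_z) ≈ -41.58°, λ = atan2(p_y, p_x) ≈ -178.16°.

≈ 41.6°S, 178.2°W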